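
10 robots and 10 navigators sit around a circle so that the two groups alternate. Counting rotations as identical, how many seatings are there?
Fix one of the robots: (10-1)! ways for the remaining robots, × 10! ways for the navigators = 362880 × 3628800 = 1316818944000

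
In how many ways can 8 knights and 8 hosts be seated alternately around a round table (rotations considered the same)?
Fix one of the knights: (8-1)! ways for the remaining knights, × 8! ways for the hosts = 5040 × 40320 = 203212800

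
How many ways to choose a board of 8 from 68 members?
C(68,8) = 68!/(8!×60!) = 7392009768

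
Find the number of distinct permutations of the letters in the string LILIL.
5! / (3! × 2!) = 10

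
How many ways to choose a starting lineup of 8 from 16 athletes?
C(16,8) = 16!/(8!×8!) = 12870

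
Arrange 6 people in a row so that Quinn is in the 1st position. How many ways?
Fix one position: (6-1)! = 120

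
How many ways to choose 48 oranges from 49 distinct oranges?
C(49,48) = 49!/(48!×1!) = 49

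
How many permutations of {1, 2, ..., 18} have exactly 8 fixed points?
Choose the 8 fixed points C(18,8) = 43758, derange the rest: !10 = Σ_{j=0}^{10} (-1)^j·10!/j! = 3628800 - 3628800 + 1814400 - 604800 + 151200 - 30240 + 5040 - 720 + 90 - 10 + 1 = 1334961. Product = 43758 × 1334961 = 58415223438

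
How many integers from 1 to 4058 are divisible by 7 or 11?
⌊4058/7⌋ + ⌊4058/11⌋ - ⌊4058/77⌋ = 579 + 368 - 52 = 895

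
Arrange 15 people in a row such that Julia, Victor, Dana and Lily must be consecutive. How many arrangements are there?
Treat the 4 as one block: (15-4+1)! × 4! = 479001600 × 24 = 11496038400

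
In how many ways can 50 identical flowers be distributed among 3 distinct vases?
C(50+3-1, 3-1) = C(52, 2) = 1326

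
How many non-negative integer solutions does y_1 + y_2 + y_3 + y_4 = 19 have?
C(19+4-1, 4-1) = C(22, 3) = 1540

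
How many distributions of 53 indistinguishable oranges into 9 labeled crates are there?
C(53+9-1, 9-1) = C(61, 8) = 2944827765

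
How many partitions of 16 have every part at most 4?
Let r_j(i) = number of partitions of i into parts ≤ j, for i = 0..16. r_1(i) = 1 for all i; r_j(i) = r_{j-1}(i) + r_j(i-j). Rows j = 2..4: ≤2: 1 1 2 2 3 3 4 4 5 5 6 6 7 7 8 8 9; ≤3: 1 1 2 3 4 5 7 8 10 12 14 16 19 21 24 27 30; ≤4: 1 1 2 3 5 6 9 11 15 18 23 27 34 39 47 54 64. r_4(16) = 64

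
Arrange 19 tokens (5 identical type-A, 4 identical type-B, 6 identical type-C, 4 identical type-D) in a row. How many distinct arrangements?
19! / (5! × 4! × 6! × 4!) = 2444321880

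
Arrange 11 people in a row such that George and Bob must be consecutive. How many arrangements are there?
Treat the 2 as one block: (11-2+1)! × 2! = 3628800 × 2 = 7257600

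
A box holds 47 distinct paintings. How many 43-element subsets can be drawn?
C(47,43) = 47!/(43!×4!) = 178365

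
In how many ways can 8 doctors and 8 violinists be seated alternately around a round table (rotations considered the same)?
Fix one of the doctors: (8-1)! ways for the remaining doctors, × 8! ways for the violinists = 5040 × 40320 = 203212800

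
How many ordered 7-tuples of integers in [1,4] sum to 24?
Coefficient of x^24 in (x + x² + ... + x^4)^7. By inclusion-exclusion on dice exceeding 4: Σ_j (-1)^j C(7,j)·C(24-1-4j, 6) = C(7,0)·C(23,6) - C(7,1)·C(19,6) + C(7,2)·C(15,6) - C(7,3)·C(11,6) + C(7,4)·C(7,6) = 1·100947 - 7·27132 + 21·5005 - 35·462 + 35·7 = 203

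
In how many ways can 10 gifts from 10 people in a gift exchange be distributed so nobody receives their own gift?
!10 = Σ_{j=0}^{10} (-1)^j·10!/j! = 3628800 - 3628800 + 1814400 - 604800 + 151200 - 30240 + 5040 - 720 + 90 - 10 + 1 = 1334961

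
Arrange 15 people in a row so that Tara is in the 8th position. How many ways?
Fix one position: (15-1)! = 87178291200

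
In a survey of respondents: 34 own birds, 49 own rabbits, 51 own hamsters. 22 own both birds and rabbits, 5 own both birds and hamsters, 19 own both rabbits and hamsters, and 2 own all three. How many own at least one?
|A∪B∪C| = 34+49+51-22-5-19+2 = 90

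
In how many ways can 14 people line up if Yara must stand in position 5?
Fix one position: (14-1)! = 6227020800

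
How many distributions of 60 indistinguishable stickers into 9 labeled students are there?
C(60+9-1, 9-1) = C(68, 8) = 7392009768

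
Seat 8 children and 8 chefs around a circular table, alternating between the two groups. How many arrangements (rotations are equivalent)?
Fix one of the children: (8-1)! ways for the remaining children, × 8! ways for the chefs = 5040 × 40320 = 203212800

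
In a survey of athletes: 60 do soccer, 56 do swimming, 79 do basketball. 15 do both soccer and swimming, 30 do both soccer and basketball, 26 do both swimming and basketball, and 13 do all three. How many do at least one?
|A∪B∪C| = 60+56+79-15-30-26+13 = 137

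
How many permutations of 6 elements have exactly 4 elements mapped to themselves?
Choose the 4 fixed points C(6,4) = 15, derange the rest: !2 = Σ_{j=0}^{2} (-1)^j·2!/j! = 2 - 2 + 1 = 1. Product = 15 × 1 = 15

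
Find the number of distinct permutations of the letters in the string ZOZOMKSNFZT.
11! / (1! × 1! × 3! × 1! × 1! × 1! × 2! × 1!) = 3326400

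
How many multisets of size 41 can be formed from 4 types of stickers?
C(41+4-1, 4-1) = C(44, 3) = 13244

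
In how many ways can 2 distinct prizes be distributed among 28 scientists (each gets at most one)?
P(28,2) = 28!/(28-2)! = 756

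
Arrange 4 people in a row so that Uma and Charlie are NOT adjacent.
Total - adjacent = 4! - (4-1)!×2 = 24 - 12 = 12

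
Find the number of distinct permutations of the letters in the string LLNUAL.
6! / (1! × 1! × 1! × 3!) = 120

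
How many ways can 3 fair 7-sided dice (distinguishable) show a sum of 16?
Coefficient of x^16 in (x + x² + ... + x^7)^3. By inclusion-exclusion on dice exceeding 7: Σ_j (-1)^j C(3,j)·C(16-1-7j, 2) = C(3,0)·C(15,2) - C(3,1)·C(8,2) = 1·105 - 3·28 = 21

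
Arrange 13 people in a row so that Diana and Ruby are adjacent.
Treat as block: (13-1)! × 2! = 479001600 × 2 = 958003200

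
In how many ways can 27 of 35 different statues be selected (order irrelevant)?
C(35,27) = 35!/(27!×8!) = 23535820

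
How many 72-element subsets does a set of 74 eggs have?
C(74,72) = 74!/(72!×2!) = 2701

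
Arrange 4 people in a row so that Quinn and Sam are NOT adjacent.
Total - adjacent = 4! - (4-1)!×2 = 24 - 12 = 12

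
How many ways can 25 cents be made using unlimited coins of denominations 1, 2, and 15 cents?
Coefficient of x^25 in 1/(1-x^1) · 1/(1-x^2) · 1/(1-x^15). Case on j = number of 15-cent coins (j = 0..1); remainder r = 25 - 15j is made from {1,2} in ⌊r/2⌋+1 ways. r = 25, 10 → 13 + 6 = 19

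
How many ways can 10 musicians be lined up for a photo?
10! = 3628800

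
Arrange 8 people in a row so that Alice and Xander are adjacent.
Treat as block: (8-1)! × 2! = 5040 × 2 = 10080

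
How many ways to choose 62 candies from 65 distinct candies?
C(65,62) = 65!/(62!×3!) = 43680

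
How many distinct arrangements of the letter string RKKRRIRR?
8! / (5! × 2! × 1!) = 168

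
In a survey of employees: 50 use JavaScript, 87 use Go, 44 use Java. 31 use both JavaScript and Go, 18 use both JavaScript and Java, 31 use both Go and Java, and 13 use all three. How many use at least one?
|A∪B∪C| = 50+87+44-31-18-31+13 = 114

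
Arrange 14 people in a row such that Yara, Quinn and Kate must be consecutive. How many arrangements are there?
Treat the 3 as one block: (14-3+1)! × 3! = 479001600 × 6 = 2874009600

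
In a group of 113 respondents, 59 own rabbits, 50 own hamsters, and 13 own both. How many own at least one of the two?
|A∪B| = |A| + |B| - |A∩B| = 59 + 50 - 13 = 96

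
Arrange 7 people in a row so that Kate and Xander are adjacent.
Treat as block: (7-1)! × 2! = 720 × 2 = 1440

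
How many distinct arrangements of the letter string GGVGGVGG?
8! / (6! × 2!) = 28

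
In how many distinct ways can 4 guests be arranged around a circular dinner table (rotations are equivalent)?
Circular: fix one position, arrange the rest. (4-1)! = 6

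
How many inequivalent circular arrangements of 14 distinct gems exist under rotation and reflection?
(14-1)!/2 = 6227020800/2 = 3113510400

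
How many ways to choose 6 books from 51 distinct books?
C(51,6) = 51!/(6!×45!) = 18009460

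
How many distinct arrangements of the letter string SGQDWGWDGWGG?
12! / (1! × 5! × 3! × 2! × 1!) = 332640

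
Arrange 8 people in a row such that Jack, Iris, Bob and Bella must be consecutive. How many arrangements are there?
Treat the 4 as one block: (8-4+1)! × 4! = 120 × 24 = 2880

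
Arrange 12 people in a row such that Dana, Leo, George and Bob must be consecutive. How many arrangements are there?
Treat the 4 as one block: (12-4+1)! × 4! = 362880 × 24 = 8709120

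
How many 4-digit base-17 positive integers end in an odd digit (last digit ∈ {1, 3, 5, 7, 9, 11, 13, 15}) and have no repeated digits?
Last∈{1,3,5,7,9,11,13,15}. Last=0: 0. Last nonzero: 8×15×P(15,2) = 25200. Total = 25200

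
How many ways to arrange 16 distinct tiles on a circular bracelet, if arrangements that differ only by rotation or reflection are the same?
(16-1)!/2 = 1307674368000/2 = 653837184000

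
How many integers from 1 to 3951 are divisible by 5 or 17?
⌊3951/5⌋ + ⌊3951/17⌋ - ⌊3951/85⌋ = 790 + 232 - 46 = 976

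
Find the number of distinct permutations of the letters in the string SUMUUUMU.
8! / (1! × 2! × 5!) = 168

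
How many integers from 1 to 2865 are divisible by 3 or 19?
⌊2865/3⌋ + ⌊2865/19⌋ - ⌊2865/57⌋ = 955 + 150 - 50 = 1055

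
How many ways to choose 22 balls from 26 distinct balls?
C(26,22) = 26!/(22!×4!) = 14950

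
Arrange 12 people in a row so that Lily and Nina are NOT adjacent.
Total - adjacent = 12! - (12-1)!×2 = 479001600 - 79833600 = 399168000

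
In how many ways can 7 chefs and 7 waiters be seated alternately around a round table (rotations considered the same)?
Fix one of the chefs: (7-1)! ways for the remaining chefs, × 7! ways for the waiters = 720 × 5040 = 3628800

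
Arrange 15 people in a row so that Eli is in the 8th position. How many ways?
Fix one position: (15-1)! = 87178291200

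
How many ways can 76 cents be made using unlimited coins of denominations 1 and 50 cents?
Coefficient of x^76 in 1/(1-x^1) · 1/(1-x^50). Use j coins of 50 for j = 0..⌊76/50⌋ = 1, the rest in 1s: 1 + 1 = 2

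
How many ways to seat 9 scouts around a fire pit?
Circular: fix one position, arrange the rest. (9-1)! = 40320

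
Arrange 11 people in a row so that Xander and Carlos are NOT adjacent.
Total - adjacent = 11! - (11-1)!×2 = 39916800 - 7257600 = 32659200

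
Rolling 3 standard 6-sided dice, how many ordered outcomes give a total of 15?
Coefficient of x^15 in (x + x² + ... + x^6)^3. By inclusion-exclusion on dice exceeding 6: Σ_j (-1)^j C(3,j)·C(15-1-6j, 2) = C(3,0)·C(14,2) - C(3,1)·C(8,2) + C(3,2)·C(2,2) = 1·91 - 3·28 + 3·1 = 10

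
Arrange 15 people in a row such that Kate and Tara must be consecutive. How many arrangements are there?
Treat the 2 as one block: (15-2+1)! × 2! = 87178291200 × 2 = 174356582400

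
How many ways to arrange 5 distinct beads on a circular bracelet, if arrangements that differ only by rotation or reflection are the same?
(5-1)!/2 = 24/2 = 12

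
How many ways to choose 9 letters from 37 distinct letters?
C(37,9) = 37!/(9!×28!) = 124403620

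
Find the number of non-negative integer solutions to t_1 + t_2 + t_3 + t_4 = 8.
C(8+4-1, 4-1) = C(11, 3) = 165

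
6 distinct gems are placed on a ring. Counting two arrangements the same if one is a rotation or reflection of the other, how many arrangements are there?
(6-1)!/2 = 120/2 = 60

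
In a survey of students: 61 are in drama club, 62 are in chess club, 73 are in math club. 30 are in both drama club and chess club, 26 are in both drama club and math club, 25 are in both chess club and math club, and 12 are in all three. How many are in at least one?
|A∪B∪C| = 61+62+73-30-26-25+12 = 127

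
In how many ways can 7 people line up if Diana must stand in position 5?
Fix one position: (7-1)! = 720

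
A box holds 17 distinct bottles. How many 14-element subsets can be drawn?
C(17,14) = 17!/(14!×3!) = 680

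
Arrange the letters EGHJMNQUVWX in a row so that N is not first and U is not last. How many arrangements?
By inclusion-exclusion: 11! - 2×(11-1)! + (11-2)! = 39916800 - 7257600 + 362880 = 33022080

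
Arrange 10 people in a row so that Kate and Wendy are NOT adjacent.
Total - adjacent = 10! - (10-1)!×2 = 3628800 - 725760 = 2903040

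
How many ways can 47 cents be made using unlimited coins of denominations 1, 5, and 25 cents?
Coefficient of x^47 in 1/(1-x^1) · 1/(1-x^5) · 1/(1-x^25). Case on j = number of 25-cent coins (j = 0..1); remainder r = 47 - 25j is made from {1,5} in ⌊r/5⌋+1 ways. r = 47, 22 → 10 + 5 = 15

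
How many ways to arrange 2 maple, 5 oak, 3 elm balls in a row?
10! / (2! × 5! × 3!) = 2520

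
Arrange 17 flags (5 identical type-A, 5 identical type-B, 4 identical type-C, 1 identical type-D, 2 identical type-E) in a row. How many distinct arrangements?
17! / (5! × 5! × 4! × 1! × 2!) = 514594080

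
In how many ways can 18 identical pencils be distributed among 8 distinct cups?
C(18+8-1, 8-1) = C(25, 7) = 480700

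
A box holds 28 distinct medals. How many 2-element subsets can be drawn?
C(28,2) = 28!/(2!×26!) = 378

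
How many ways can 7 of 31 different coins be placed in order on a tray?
P(31,7) = 31!/(31-7)! = 13253058000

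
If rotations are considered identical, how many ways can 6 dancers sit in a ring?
Circular: fix one position, arrange the rest. (6-1)! = 120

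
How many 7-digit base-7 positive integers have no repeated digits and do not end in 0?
Last digit: 6 nonzero choices. First digit: 5 (nonzero, ≠last). Middle 5: P(5,5) = 120. Total = 3600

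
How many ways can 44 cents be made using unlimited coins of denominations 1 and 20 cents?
Coefficient of x^44 in 1/(1-x^1) · 1/(1-x^20). Use j coins of 20 for j = 0..⌊44/20⌋ = 2, the rest in 1s: 2 + 1 = 3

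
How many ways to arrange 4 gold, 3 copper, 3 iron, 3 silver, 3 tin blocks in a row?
16! / (4! × 3! × 3! × 3! × 3!) = 672672000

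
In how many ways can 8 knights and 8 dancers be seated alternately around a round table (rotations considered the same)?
Fix one of the knights: (8-1)! ways for the remaining knights, × 8! ways for the dancers = 5040 × 40320 = 203212800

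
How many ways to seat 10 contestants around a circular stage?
Circular: fix one position, arrange the rest. (10-1)! = 362880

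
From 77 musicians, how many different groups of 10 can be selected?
C(77,10) = 77!/(10!×67!) = 1096993404430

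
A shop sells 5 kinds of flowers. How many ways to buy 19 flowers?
C(19+5-1, 5-1) = C(23, 4) = 8855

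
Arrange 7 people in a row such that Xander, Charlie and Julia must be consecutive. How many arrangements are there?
Treat the 3 as one block: (7-3+1)! × 3! = 120 × 6 = 720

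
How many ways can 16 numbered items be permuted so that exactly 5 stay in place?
Choose the 5 fixed points C(16,5) = 4368, derange the rest: !11 = Σ_{j=0}^{11} (-1)^j·11!/j! = 39916800 - 39916800 + 19958400 - 6652800 + 1663200 - 332640 + 55440 - 7920 + 990 - 110 + 11 - 1 = 14684570. Product = 4368 × 14684570 = 64142201760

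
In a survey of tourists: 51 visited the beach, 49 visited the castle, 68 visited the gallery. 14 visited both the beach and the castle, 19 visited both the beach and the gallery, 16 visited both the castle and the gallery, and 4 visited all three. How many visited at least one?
|A∪B∪C| = 51+49+68-14-19-16+4 = 123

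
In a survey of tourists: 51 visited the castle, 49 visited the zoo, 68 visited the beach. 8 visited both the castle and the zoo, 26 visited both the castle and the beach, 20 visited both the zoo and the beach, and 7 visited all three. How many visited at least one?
|A∪B∪C| = 51+49+68-8-26-20+7 = 121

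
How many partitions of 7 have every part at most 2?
Let r_j(i) = number of partitions of i into parts ≤ j, for i = 0..7. r_1(i) = 1 for all i; r_j(i) = r_{j-1}(i) + r_j(i-j). Rows j = 2..2: ≤2: 1 1 2 2 3 3 4 4. r_2(7) = 4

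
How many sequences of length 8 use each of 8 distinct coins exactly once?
8! = 40320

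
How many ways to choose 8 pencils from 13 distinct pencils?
C(13,8) = 13!/(8!×5!) = 1287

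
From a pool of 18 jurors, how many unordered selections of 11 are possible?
C(18,11) = 18!/(11!×7!) = 31824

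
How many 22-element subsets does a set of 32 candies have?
C(32,22) = 32!/(22!×10!) = 64512240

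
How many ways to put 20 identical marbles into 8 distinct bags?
C(20+8-1, 8-1) = C(27, 7) = 888030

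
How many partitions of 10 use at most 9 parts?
By conjugation, equals partitions of 10 into parts ≤ 9. Let r_j(i) = number of partitions of i into parts ≤ j, for i = 0..10. r_1(i) = 1 for all i; r_j(i) = r_{j-1}(i) + r_j(i-j). Rows j = 2..9: ≤2: 1 1 2 2 3 3 4 4 5 5 6; ≤3: 1 1 2 3 4 5 7 8 10 12 14; ≤4: 1 1 2 3 5 6 9 11 15 18 23; ≤5: 1 1 2 3 5 7 10 13 18 23 30; ≤6: 1 1 2 3 5 7 11 14 20 26 35; ≤7: 1 1 2 3 5 7 11 15 21 28 38; ≤8: 1 1 2 3 5 7 11 15 22 29 40; ≤9: 1 1 2 3 5 7 11 15 22 30 41. r_9(10) = 41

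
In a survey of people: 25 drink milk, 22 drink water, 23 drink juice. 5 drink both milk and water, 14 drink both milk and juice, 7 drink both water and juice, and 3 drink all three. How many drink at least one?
|A∪B∪C| = 25+22+23-5-14-7+3 = 47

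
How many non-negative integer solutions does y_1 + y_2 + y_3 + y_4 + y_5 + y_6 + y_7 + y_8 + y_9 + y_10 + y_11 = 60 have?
C(60+11-1, 11-1) = C(70, 10) = 396704524216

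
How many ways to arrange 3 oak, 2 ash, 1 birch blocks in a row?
6! / (3! × 2! × 1!) = 60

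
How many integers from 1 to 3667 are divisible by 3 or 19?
⌊3667/3⌋ + ⌊3667/19⌋ - ⌊3667/57⌋ = 1222 + 193 - 64 = 1351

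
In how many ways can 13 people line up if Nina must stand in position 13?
Fix one position: (13-1)! = 479001600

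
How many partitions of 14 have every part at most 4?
Let r_j(i) = number of partitions of i into parts ≤ j, for i = 0..14. r_1(i) = 1 for all i; r_j(i) = r_{j-1}(i) + r_j(i-j). Rows j = 2..4: ≤2: 1 1 2 2 3 3 4 4 5 5 6 6 7 7 8; ≤3: 1 1 2 3 4 5 7 8 10 12 14 16 19 21 24; ≤4: 1 1 2 3 5 6 9 11 15 18 23 27 34 39 47. r_4(14) = 47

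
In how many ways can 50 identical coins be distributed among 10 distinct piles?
C(50+10-1, 10-1) = C(59, 9) = 12565671261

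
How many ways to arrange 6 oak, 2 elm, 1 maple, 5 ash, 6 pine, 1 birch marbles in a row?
21! / (6! × 2! × 1! × 5! × 6! × 1!) = 410646075840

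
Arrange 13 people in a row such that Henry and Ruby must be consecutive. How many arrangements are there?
Treat the 2 as one block: (13-2+1)! × 2! = 479001600 × 2 = 958003200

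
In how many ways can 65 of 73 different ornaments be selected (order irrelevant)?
C(73,65) = 73!/(65!×8!) = 13442126049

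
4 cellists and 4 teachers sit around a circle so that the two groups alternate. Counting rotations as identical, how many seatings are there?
Fix one of the cellists: (4-1)! ways for the remaining cellists, × 4! ways for the teachers = 6 × 24 = 144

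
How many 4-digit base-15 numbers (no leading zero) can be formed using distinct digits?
First digit: 14 choices (nonzero). Then descending: 14 × 14 × 13 × 12 = 30576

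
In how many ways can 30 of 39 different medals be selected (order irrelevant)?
C(39,30) = 39!/(30!×9!) = 211915132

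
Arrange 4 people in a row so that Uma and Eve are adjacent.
Treat as block: (4-1)! × 2! = 6 × 2 = 12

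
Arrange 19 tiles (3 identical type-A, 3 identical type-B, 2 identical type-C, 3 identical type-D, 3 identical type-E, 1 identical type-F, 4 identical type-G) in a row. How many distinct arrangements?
19! / (3! × 3! × 2! × 3! × 3! × 1! × 4!) = 1955457504000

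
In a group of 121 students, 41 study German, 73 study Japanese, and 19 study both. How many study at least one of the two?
|A∪B| = |A| + |B| - |A∩B| = 41 + 73 - 19 = 95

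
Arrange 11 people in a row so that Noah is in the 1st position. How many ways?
Fix one position: (11-1)! = 3628800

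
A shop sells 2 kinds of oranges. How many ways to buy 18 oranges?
C(18+2-1, 2-1) = C(19, 1) = 19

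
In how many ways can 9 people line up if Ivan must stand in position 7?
Fix one position: (9-1)! = 40320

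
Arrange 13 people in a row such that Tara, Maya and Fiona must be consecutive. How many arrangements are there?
Treat the 3 as one block: (13-3+1)! × 3! = 39916800 × 6 = 239500800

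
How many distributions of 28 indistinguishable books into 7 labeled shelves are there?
C(28+7-1, 7-1) = C(34, 6) = 1344904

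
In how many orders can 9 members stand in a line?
9! = 362880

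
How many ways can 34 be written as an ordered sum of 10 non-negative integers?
C(34+10-1, 10-1) = C(43, 9) = 563921995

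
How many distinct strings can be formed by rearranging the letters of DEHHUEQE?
8! / (1! × 1! × 1! × 3! × 2!) = 3360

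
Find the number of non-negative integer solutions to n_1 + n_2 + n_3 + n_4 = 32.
C(32+4-1, 4-1) = C(35, 3) = 6545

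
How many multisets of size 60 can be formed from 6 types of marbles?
C(60+6-1, 6-1) = C(65, 5) = 8259888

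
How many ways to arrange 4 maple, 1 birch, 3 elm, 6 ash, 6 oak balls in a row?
20! / (4! × 1! × 3! × 6! × 6!) = 32590958400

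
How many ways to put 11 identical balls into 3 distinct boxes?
C(11+3-1, 3-1) = C(13, 2) = 78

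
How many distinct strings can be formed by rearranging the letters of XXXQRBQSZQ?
10! / (3! × 1! × 1! × 1! × 3! × 1!) = 100800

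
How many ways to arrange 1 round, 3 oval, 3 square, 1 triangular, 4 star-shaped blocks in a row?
12! / (1! × 3! × 3! × 1! × 4!) = 554400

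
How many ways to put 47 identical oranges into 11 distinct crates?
C(47+11-1, 11-1) = C(57, 10) = 43183019880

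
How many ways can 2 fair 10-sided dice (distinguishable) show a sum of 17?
Coefficient of x^17 in (x + x² + ... + x^10)^2. By inclusion-exclusion on dice exceeding 10: Σ_j (-1)^j C(2,j)·C(17-1-10j, 1) = C(2,0)·C(16,1) - C(2,1)·C(6,1) = 1·16 - 2·6 = 4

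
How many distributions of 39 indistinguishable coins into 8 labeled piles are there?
C(39+8-1, 8-1) = C(46, 7) = 53524680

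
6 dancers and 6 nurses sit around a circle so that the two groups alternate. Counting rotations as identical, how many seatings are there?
Fix one of the dancers: (6-1)! ways for the remaining dancers, × 6! ways for the nurses = 120 × 720 = 86400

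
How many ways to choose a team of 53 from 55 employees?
C(55,53) = 55!/(53!×2!) = 1485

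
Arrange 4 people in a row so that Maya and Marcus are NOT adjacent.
Total - adjacent = 4! - (4-1)!×2 = 24 - 12 = 12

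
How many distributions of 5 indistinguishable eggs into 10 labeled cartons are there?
C(5+10-1, 10-1) = C(14, 9) = 2002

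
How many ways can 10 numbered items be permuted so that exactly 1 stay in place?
Choose the 1 fixed point C(10,1) = 10, derange the rest: !9 = Σ_{j=0}^{9} (-1)^j·9!/j! = 362880 - 362880 + 181440 - 60480 + 15120 - 3024 + 504 - 72 + 9 - 1 = 133496. Product = 10 × 133496 = 1334960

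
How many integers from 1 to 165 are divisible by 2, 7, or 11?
⌊165/2⌋+⌊165/7⌋+⌊165/11⌋ - ⌊165/14⌋-⌊165/22⌋-⌊165/77⌋ + ⌊165/154⌋ = 82+23+15 - 11-7-2 + 1 = 101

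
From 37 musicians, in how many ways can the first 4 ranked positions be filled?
P(37,4) = 37!/(37-4)! = 1585080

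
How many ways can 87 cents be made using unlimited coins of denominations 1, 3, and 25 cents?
Coefficient of x^87 in 1/(1-x^1) · 1/(1-x^3) · 1/(1-x^25). Case on j = number of 25-cent coins (j = 0..3); remainder r = 87 - 25j is made from {1,3} in ⌊r/3⌋+1 ways. r = 87, 62, 37, 12 → 30 + 21 + 13 + 5 = 69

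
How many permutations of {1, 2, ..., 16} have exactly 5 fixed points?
Choose the 5 fixed points C(16,5) = 4368, derange the rest: !11 = Σ_{j=0}^{11} (-1)^j·11!/j! = 39916800 - 39916800 + 19958400 - 6652800 + 1663200 - 332640 + 55440 - 7920 + 990 - 110 + 11 - 1 = 14684570. Product = 4368 × 14684570 = 64142201760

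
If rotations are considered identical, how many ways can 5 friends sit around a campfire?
Circular: fix one position, arrange the rest. (5-1)! = 24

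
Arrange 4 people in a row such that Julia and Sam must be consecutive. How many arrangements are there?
Treat the 2 as one block: (4-2+1)! × 2! = 6 × 2 = 12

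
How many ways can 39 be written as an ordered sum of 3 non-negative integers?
C(39+3-1, 3-1) = C(41, 2) = 820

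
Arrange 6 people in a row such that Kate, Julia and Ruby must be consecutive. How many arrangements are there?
Treat the 3 as one block: (6-3+1)! × 3! = 24 × 6 = 144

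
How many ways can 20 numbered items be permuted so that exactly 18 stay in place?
Choose the 18 fixed points C(20,18) = 190, derange the rest: !2 = Σ_{j=0}^{2} (-1)^j·2!/j! = 2 - 2 + 1 = 1. Product = 190 × 1 = 190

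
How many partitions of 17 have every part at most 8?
Let r_j(i) = number of partitions of i into parts ≤ j, for i = 0..17. r_1(i) = 1 for all i; r_j(i) = r_{j-1}(i) + r_j(i-j). Rows j = 2..8: ≤2: 1 1 2 2 3 3 4 4 5 5 6 6 7 7 8 8 9 9; ≤3: 1 1 2 3 4 5 7 8 10 12 14 16 19 21 24 27 30 33; ≤4: 1 1 2 3 5 6 9 11 15 18 23 27 34 39 47 54 64 72; ≤5: 1 1 2 3 5 7 10 13 18 23 30 37 47 57 70 84 101 119; ≤6: 1 1 2 3 5 7 11 14 20 26 35 44 58 71 90 110 136 163; ≤7: 1 1 2 3 5 7 11 15 21 28 38 49 65 82 105 131 164 201; ≤8: 1 1 2 3 5 7 11 15 22 29 40 52 70 89 116 146 186 230. r_8(17) = 230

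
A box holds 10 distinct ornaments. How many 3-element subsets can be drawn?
C(10,3) = 10!/(3!×7!) = 120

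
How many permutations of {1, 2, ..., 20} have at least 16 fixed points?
Exactly j fixed points: C(20,j)·!(20-j); sum over j ≥ 16 (derangement numbers via !m = (m-1)·(!(m-1) + !(m-2)): !0..!4 = 1, 0, 1, 2, 9). Σ_{j=16}^{20} C(20,j)·!(20-j) = C(20,16)·!4 + C(20,17)·!3 + C(20,18)·!2 + C(20,19)·!1 + C(20,20)·!0 = 4845·9 + 1140·2 + 190·1 + 20·0 + 1·1 = 46076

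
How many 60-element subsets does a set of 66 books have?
C(66,60) = 66!/(60!×6!) = 90858768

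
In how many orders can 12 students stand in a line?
12! = 479001600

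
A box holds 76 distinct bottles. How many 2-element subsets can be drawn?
C(76,2) = 76!/(2!×74!) = 2850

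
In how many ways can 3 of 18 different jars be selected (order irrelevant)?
C(18,3) = 18!/(3!×15!) = 816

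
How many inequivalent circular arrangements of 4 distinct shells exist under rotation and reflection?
(4-1)!/2 = 6/2 = 3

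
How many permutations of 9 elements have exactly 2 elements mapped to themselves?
Choose the 2 fixed points C(9,2) = 36, derange the rest: !7 = Σ_{j=0}^{7} (-1)^j·7!/j! = 5040 - 5040 + 2520 - 840 + 210 - 42 + 7 - 1 = 1854. Product = 36 × 1854 = 66744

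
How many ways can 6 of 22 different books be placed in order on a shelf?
P(22,6) = 22!/(22-6)! = 53721360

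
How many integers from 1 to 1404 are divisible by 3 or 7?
⌊1404/3⌋ + ⌊1404/7⌋ - ⌊1404/21⌋ = 468 + 200 - 66 = 602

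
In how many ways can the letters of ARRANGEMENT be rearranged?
11! / (2! × 2! × 2! × 1! × 2! × 1! × 1!) = 2494800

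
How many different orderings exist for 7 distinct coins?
7! = 5040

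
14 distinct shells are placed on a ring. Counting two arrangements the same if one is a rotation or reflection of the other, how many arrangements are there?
(14-1)!/2 = 6227020800/2 = 3113510400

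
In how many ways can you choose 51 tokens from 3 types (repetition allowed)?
C(51+3-1, 3-1) = C(53, 2) = 1378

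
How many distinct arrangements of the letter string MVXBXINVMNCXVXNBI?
17! / (2! × 3! × 2! × 3! × 2! × 1! × 4!) = 51459408000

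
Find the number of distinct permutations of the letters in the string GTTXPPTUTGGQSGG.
15! / (2! × 5! × 1! × 1! × 1! × 4! × 1!) = 227026800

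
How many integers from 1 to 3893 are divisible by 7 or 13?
⌊3893/7⌋ + ⌊3893/13⌋ - ⌊3893/91⌋ = 556 + 299 - 42 = 813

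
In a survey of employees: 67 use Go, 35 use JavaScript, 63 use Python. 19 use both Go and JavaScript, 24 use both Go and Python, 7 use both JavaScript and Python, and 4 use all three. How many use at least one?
|A∪B∪C| = 67+35+63-19-24-7+4 = 119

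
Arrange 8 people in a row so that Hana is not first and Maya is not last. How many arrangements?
By inclusion-exclusion: 8! - 2×(8-1)! + (8-2)! = 40320 - 10080 + 720 = 30960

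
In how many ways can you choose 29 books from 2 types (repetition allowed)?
C(29+2-1, 2-1) = C(30, 1) = 30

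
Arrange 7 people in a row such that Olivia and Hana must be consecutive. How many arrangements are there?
Treat the 2 as one block: (7-2+1)! × 2! = 720 × 2 = 1440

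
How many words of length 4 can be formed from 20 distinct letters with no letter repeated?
P(20,4) = 20!/(20-4)! = 116280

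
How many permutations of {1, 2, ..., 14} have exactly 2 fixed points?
Choose the 2 fixed points C(14,2) = 91, derange the rest: !12 = Σ_{j=0}^{12} (-1)^j·12!/j! = 479001600 - 479001600 + 239500800 - 79833600 + 19958400 - 3991680 + 665280 - 95040 + 11880 - 1320 + 132 - 12 + 1 = 176214841. Product = 91 × 176214841 = 16035550531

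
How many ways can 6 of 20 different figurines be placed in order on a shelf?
P(20,6) = 20!/(20-6)! = 27907200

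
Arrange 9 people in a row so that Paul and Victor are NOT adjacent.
Total - adjacent = 9! - (9-1)!×2 = 362880 - 80640 = 282240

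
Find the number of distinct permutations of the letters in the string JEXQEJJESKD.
11! / (1! × 1! × 1! × 3! × 1! × 1! × 3!) = 1108800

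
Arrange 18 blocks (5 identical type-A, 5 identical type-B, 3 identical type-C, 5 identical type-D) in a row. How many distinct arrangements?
18! / (5! × 5! × 3! × 5!) = 617512896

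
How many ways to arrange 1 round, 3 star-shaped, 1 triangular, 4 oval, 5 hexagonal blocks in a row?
14! / (1! × 3! × 1! × 4! × 5!) = 5045040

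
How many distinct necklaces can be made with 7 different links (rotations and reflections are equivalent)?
(7-1)!/2 = 720/2 = 360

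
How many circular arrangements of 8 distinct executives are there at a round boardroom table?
Circular: fix one position, arrange the rest. (8-1)! = 5040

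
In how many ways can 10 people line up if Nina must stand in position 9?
Fix one position: (10-1)! = 362880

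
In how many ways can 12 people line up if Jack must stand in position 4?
Fix one position: (12-1)! = 39916800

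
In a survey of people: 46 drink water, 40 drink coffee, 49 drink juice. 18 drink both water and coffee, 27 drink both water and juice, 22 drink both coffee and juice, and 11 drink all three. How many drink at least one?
|A∪B∪C| = 46+40+49-18-27-22+11 = 79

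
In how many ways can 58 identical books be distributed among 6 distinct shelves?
C(58+6-1, 6-1) = C(63, 5) = 7028847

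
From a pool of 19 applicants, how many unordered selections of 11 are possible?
C(19,11) = 19!/(11!×8!) = 75582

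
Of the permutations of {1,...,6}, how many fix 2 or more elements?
Exactly j fixed points: C(6,j)·!(6-j); sum over j ≥ 2 (derangement numbers via !m = (m-1)·(!(m-1) + !(m-2)): !0..!4 = 1, 0, 1, 2, 9). Σ_{j=2}^{6} C(6,j)·!(6-j) = C(6,2)·!4 + C(6,3)·!3 + C(6,4)·!2 + C(6,5)·!1 + C(6,6)·!0 = 15·9 + 20·2 + 15·1 + 6·0 + 1·1 = 191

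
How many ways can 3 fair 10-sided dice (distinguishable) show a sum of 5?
Coefficient of x^5 in (x + x² + ... + x^10)^3. By inclusion-exclusion on dice exceeding 10: Σ_j (-1)^j C(3,j)·C(5-1-10j, 2) = C(3,0)·C(4,2) = 1·6 = 6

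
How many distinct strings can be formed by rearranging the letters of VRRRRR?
6! / (5! × 1!) = 6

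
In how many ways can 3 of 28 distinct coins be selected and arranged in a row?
P(28,3) = 28!/(28-3)! = 19656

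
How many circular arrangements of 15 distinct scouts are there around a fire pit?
Circular: fix one position, arrange the rest. (15-1)! = 87178291200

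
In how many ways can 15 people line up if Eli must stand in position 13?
Fix one position: (15-1)! = 87178291200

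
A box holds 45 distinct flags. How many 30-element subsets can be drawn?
C(45,30) = 45!/(30!×15!) = 344867425584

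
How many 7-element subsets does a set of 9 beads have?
C(9,7) = 9!/(7!×2!) = 36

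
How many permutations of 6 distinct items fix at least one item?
Complement of the derangements. !6 = Σ_{j=0}^{6} (-1)^j·6!/j! = 720 - 720 + 360 - 120 + 30 - 6 + 1 = 265. 6! - !6 = 720 - 265 = 455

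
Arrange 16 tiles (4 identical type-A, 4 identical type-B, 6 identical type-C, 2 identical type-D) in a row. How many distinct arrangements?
16! / (4! × 4! × 6! × 2!) = 25225200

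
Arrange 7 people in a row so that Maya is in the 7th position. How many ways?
Fix one position: (7-1)! = 720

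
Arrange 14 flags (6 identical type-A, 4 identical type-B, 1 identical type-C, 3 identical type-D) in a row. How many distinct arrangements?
14! / (6! × 4! × 1! × 3!) = 840840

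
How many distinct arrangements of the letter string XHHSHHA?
7! / (1! × 4! × 1! × 1!) = 210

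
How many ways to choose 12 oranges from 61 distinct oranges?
C(61,12) = 61!/(12!×49!) = 1742058970275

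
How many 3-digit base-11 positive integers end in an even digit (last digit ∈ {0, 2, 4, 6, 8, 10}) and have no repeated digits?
Last∈{0,2,4,6,8,10}. Last=0: 90. Last nonzero: 5×9×P(9,1) = 405. Total = 495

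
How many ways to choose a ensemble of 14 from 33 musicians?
C(33,14) = 33!/(14!×19!) = 818809200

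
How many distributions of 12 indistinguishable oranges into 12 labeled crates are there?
C(12+12-1, 12-1) = C(23, 11) = 1352078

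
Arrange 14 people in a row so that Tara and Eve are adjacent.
Treat as block: (14-1)! × 2! = 6227020800 × 2 = 12454041600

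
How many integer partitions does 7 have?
Pentagonal recurrence p(n) = p(n-1) + p(n-2) - p(n-5) - p(n-7) + p(n-12) + p(n-15) - ... gives p(0..6) = 1, 1, 2, 3, 5, 7, 11. p(7) = p(6) + p(5) - p(2) - p(0) = 11 + 7 - 2 - 1 = 15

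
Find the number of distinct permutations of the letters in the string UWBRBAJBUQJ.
11! / (1! × 1! × 2! × 2! × 1! × 1! × 3!) = 1663200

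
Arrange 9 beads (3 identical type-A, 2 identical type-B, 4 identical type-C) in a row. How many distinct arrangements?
9! / (3! × 2! × 4!) = 1260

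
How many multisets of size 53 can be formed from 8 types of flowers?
C(53+8-1, 8-1) = C(60, 7) = 386206920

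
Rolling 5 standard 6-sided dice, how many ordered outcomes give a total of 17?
Coefficient of x^17 in (x + x² + ... + x^6)^5. By inclusion-exclusion on dice exceeding 6: Σ_j (-1)^j C(5,j)·C(17-1-6j, 4) = C(5,0)·C(16,4) - C(5,1)·C(10,4) + C(5,2)·C(4,4) = 1·1820 - 5·210 + 10·1 = 780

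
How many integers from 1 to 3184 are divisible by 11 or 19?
⌊3184/11⌋ + ⌊3184/19⌋ - ⌊3184/209⌋ = 289 + 167 - 15 = 441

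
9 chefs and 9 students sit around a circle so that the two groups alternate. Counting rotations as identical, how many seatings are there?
Fix one of the chefs: (9-1)! ways for the remaining chefs, × 9! ways for the students = 40320 × 362880 = 14631321600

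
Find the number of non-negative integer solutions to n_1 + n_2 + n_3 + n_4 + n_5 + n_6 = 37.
C(37+6-1, 6-1) = C(42, 5) = 850668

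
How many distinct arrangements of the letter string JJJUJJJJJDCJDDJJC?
17! / (11! × 1! × 3! × 2!) = 742560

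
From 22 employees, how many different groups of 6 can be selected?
C(22,6) = 22!/(6!×16!) = 74613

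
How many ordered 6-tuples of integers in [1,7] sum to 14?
Coefficient of x^14 in (x + x² + ... + x^7)^6. By inclusion-exclusion on dice exceeding 7: Σ_j (-1)^j C(6,j)·C(14-1-7j, 5) = C(6,0)·C(13,5) - C(6,1)·C(6,5) = 1·1287 - 6·6 = 1251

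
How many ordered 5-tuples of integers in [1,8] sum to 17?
Coefficient of x^17 in (x + x² + ... + x^8)^5. By inclusion-exclusion on dice exceeding 8: Σ_j (-1)^j C(5,j)·C(17-1-8j, 4) = C(5,0)·C(16,4) - C(5,1)·C(8,4) = 1·1820 - 5·70 = 1470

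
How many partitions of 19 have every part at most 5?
Let r_j(i) = number of partitions of i into parts ≤ j, for i = 0..19. r_1(i) = 1 for all i; r_j(i) = r_{j-1}(i) + r_j(i-j). Rows j = 2..5: ≤2: 1 1 2 2 3 3 4 4 5 5 6 6 7 7 8 8 9 9 10 10; ≤3: 1 1 2 3 4 5 7 8 10 12 14 16 19 21 24 27 30 33 37 40; ≤4: 1 1 2 3 5 6 9 11 15 18 23 27 34 39 47 54 64 72 84 94; ≤5: 1 1 2 3 5 7 10 13 18 23 30 37 47 57 70 84 101 119 141 164. r_5(19) = 164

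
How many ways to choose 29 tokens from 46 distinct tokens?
C(46,29) = 46!/(29!×17!) = 1749695026860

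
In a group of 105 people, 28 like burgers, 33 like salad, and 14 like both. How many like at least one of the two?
|A∪B| = |A| + |B| - |A∩B| = 28 + 33 - 14 = 47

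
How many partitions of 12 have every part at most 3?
Let r_j(i) = number of partitions of i into parts ≤ j, for i = 0..12. r_1(i) = 1 for all i; r_j(i) = r_{j-1}(i) + r_j(i-j). Rows j = 2..3: ≤2: 1 1 2 2 3 3 4 4 5 5 6 6 7; ≤3: 1 1 2 3 4 5 7 8 10 12 14 16 19. r_3(12) = 19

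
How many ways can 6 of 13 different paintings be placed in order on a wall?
P(13,6) = 13!/(13-6)! = 1235520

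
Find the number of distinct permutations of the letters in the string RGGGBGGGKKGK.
12! / (1! × 1! × 7! × 3!) = 15840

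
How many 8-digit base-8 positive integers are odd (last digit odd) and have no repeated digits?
Last∈{1,3,5,7}. Last=0: 0. Last nonzero: 4×6×P(6,6) = 17280. Total = 17280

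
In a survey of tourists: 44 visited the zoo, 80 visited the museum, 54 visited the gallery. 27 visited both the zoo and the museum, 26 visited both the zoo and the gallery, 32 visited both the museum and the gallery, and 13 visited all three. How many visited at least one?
|A∪B∪C| = 44+80+54-27-26-32+13 = 106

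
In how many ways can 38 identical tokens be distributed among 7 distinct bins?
C(38+7-1, 7-1) = C(44, 6) = 7059052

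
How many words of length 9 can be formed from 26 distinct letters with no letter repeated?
P(26,9) = 26!/(26-9)! = 1133836704000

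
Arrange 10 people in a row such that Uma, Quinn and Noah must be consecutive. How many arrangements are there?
Treat the 3 as one block: (10-3+1)! × 3! = 40320 × 6 = 241920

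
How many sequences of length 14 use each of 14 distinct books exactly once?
14! = 87178291200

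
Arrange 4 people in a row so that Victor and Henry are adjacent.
Treat as block: (4-1)! × 2! = 6 × 2 = 12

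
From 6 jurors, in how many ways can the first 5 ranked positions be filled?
P(6,5) = 6!/(6-5)! = 720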